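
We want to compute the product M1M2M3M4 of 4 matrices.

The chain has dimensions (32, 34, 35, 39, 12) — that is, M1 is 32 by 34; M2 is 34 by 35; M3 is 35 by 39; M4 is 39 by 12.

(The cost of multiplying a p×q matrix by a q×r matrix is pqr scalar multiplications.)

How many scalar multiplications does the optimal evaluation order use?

Adjacent pairs: M1M2 = 32·34·35 = 38080; M2M3 = 34·35·39 = 46410; M3M4 = 35·39·12 = 16380.
Length 3: M1..M3: k=1: 0+46410+32·34·39=88842; k=2: 38080+0+32·35·39=81760 → min 81760 | M2..M4: k=2: 0+16380+34·35·12=30660; k=3: 46410+0+34·39·12=62322 → min 30660.
Length 4: M1..M4: k=1: 0+30660+32·34·12=43716; k=2: 38080+16380+32·35·12=67900; k=3: 81760+0+32·39·12=96736 → min 43716.
Optimal order: (M1(M2(M3M4))) with cost 43716.

43716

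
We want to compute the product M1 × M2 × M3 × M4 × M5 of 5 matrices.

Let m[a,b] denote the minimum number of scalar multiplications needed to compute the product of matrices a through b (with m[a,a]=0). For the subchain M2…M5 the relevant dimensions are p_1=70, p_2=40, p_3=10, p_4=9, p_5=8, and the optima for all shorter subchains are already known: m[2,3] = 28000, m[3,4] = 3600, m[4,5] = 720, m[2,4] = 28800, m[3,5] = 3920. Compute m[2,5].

26320

m[2,5] = min over k∈[2,4] of m[2,k]+m[k+1,5]+p_{1}·p_k·p_{5}.
k=2: 0 + 3920 + 70·40·8 = 26320; k=3: 28000 + 720 + 70·10·8 = 34320; k=4: 28800 + 0 + 70·9·8 = 33840.
Minimum: 26320 at k=2.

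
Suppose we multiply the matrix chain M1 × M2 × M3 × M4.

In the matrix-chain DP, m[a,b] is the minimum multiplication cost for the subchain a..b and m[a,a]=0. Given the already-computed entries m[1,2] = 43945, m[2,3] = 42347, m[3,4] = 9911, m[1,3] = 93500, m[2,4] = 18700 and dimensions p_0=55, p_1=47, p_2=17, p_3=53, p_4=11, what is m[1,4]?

47135

m[1,4] = min over k∈[1,3] of m[1,k]+m[k+1,4]+p_{0}·p_k·p_{4}.
k=1: 0 + 18700 + 55·47·11 = 47135; k=2: 43945 + 9911 + 55·17·11 = 64141; k=3: 93500 + 0 + 55·53·11 = 125565.
Minimum: 47135 at k=1.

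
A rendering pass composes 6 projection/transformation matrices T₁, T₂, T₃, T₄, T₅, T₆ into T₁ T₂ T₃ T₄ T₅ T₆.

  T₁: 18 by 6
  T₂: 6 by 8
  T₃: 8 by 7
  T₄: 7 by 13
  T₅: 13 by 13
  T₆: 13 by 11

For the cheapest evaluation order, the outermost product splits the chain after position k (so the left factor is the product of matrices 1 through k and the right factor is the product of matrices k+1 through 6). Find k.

1

Adjacent pairs: T₁T₂ = 18·6·8 = 864; T₂T₃ = 6·8·7 = 336; T₃T₄ = 8·7·13 = 728; T₄T₅ = 7·13·13 = 1183; T₅T₆ = 13·13·11 = 1859.
Length 3: T₁..T₃: k=1: 0+336+18·6·7=1092; k=2: 864+0+18·8·7=1872 → min 1092 | T₂..T₄: k=2: 0+728+6·8·13=1352; k=3: 336+0+6·7·13=882 → min 882 | T₃..T₅: k=3: 0+1183+8·7·13=1911; k=4: 728+0+8·13·13=2080 → min 1911 | T₄..T₆: k=4: 0+1859+7·13·11=2860; k=5: 1183+0+7·13·11=2184 → min 2184.
Length 4: T₁..T₄: k=1: 0+882+18·6·13=2286; k=2: 864+728+18·8·13=3464; k=3: 1092+0+18·7·13=2730 → min 2286 | T₂..T₅: k=2: 0+1911+6·8·13=2535; k=3: 336+1183+6·7·13=2065; k=4: 882+0+6·13·13=1896 → min 1896 | T₃..T₆: k=3: 0+2184+8·7·11=2800; k=4: 728+1859+8·13·11=3731; k=5: 1911+0+8·13·11=3055 → min 2800.
Length 5: T₁..T₅: k=1: 0+1896+18·6·13=3300; k=2: 864+1911+18·8·13=4647; k=3: 1092+1183+18·7·13=3913; k=4: 2286+0+18·13·13=5328 → min 3300 | T₂..T₆: k=2: 0+2800+6·8·11=3328; k=3: 336+2184+6·7·11=2982; k=4: 882+1859+6·13·11=3599; k=5: 1896+0+6·13·11=2754 → min 2754.
Top-level splits: k=1: (T₁..T₁)·(T₂..T₆) → 0+2754+18·6·11 = 3942; k=2: (T₁..T₂)·(T₃..T₆) → 864+2800+18·8·11 = 5248; k=3: (T₁..T₃)·(T₄..T₆) → 1092+2184+18·7·11 = 4662; k=4: (T₁..T₄)·(T₅..T₆) → 2286+1859+18·13·11 = 6719; k=5: (T₁..T₅)·(T₆..T₆) → 3300+0+18·13·11 = 5874.
Best split is after T₁, i.e. k = 1.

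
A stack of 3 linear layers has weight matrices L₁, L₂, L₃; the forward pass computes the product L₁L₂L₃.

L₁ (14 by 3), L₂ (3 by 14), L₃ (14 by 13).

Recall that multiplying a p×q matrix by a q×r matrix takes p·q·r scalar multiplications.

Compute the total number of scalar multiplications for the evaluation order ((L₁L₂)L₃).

(L₁L₂): 14×3 by 3×14 → 14×14, cost 14·3·14 = 588
((L₁L₂)L₃): 14×14 by 14×13 → 14×13, cost 14·14·13 = 2548; cumulative 3136
Total: 3136 scalar multiplications.

3136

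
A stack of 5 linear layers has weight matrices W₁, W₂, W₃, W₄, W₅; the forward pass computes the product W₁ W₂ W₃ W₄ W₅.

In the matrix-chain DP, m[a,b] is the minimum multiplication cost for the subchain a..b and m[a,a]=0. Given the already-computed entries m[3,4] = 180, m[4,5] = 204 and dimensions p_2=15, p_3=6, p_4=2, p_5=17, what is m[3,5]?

690

m[3,5] = min over k∈[3,4] of m[3,k]+m[k+1,5]+p_{2}·p_k·p_{5}.
k=3: 0 + 204 + 15·6·17 = 1734; k=4: 180 + 0 + 15·2·17 = 690.
Minimum: 690 at k=4.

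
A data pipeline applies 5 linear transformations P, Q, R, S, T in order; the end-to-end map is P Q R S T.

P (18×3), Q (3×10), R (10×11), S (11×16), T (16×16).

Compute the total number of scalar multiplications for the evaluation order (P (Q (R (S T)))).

5920

(S T): 11×16 by 16×16 → 11×16, cost 11·16·16 = 2816
(R (S T)): 10×11 by 11×16 → 10×16, cost 10·11·16 = 1760; cumulative 4576
(Q (R (S T))): 3×10 by 10×16 → 3×16, cost 3·10·16 = 480; cumulative 5056
(P (Q (R (S T)))): 18×3 by 3×16 → 18×16, cost 18·3·16 = 864; cumulative 5920
Total: 5920 scalar multiplications.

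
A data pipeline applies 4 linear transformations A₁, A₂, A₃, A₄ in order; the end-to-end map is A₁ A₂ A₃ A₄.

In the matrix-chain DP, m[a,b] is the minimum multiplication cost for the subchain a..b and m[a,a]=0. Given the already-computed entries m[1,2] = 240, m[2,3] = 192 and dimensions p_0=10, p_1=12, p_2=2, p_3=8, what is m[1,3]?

400

m[1,3] = min over k∈[1,2] of m[1,k]+m[k+1,3]+p_{0}·p_k·p_{3}.
k=1: 0 + 192 + 10·12·8 = 1152; k=2: 240 + 0 + 10·2·8 = 400.
Minimum: 400 at k=2.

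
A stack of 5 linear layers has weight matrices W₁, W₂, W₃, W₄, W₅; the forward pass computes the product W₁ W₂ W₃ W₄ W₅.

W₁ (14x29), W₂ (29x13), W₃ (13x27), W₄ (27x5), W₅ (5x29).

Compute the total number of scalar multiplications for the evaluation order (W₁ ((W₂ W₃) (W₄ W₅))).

(W₂ W₃): 29×13 by 13×27 → 29×27, cost 29·13·27 = 10179
(W₄ W₅): 27×5 by 5×29 → 27×29, cost 27·5·29 = 3915
((W₂ W₃) (W₄ W₅)): 29×27 by 27×29 → 29×29, cost 29·27·29 = 22707; cumulative 36801
(W₁ ((W₂ W₃) (W₄ W₅))): 14×29 by 29×29 → 14×29, cost 14·29·29 = 11774; cumulative 48575
Total: 48575 scalar multiplications.

48575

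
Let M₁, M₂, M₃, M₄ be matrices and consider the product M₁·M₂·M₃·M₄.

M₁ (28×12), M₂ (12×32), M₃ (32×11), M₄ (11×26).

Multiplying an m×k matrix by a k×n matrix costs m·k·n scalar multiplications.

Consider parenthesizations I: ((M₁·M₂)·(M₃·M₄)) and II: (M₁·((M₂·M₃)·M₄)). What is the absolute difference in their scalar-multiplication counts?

Order I = ((M₁·M₂)·(M₃·M₄)): (M₁·M₂): 28×12 by 12×32 → 28×32, cost 28·12·32 = 10752; (M₃·M₄): 32×11 by 11×26 → 32×26, cost 32·11·26 = 9152; ((M₁·M₂)·(M₃·M₄)): 28×32 by 32×26 → 28×26, cost 28·32·26 = 23296; cumulative 43200. Total 43200.
Order II = (M₁·((M₂·M₃)·M₄)): (M₂·M₃): 12×32 by 32×11 → 12×11, cost 12·32·11 = 4224; ((M₂·M₃)·M₄): 12×11 by 11×26 → 12×26, cost 12·11·26 = 3432; cumulative 7656; (M₁·((M₂·M₃)·M₄)): 28×12 by 12×26 → 28×26, cost 28·12·26 = 8736; cumulative 16392. Total 16392.
Difference: |43200 − 16392| = 26808.

26808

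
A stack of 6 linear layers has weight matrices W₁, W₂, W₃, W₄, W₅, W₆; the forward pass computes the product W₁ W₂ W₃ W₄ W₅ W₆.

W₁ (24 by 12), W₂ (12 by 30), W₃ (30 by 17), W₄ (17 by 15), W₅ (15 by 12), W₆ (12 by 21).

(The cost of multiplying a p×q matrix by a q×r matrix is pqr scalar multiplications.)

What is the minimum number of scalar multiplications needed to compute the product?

Adjacent pairs: W₁W₂ = 24·12·30 = 8640; W₂W₃ = 12·30·17 = 6120; W₃W₄ = 30·17·15 = 7650; W₄W₅ = 17·15·12 = 3060; W₅W₆ = 15·12·21 = 3780.
Length 3: W₁..W₃: k=1: 0+6120+24·12·17=11016; k=2: 8640+0+24·30·17=20880 → min 11016 | W₂..W₄: k=2: 0+7650+12·30·15=13050; k=3: 6120+0+12·17·15=9180 → min 9180 | W₃..W₅: k=3: 0+3060+30·17·12=9180; k=4: 7650+0+30·15·12=13050 → min 9180 | W₄..W₆: k=4: 0+3780+17·15·21=9135; k=5: 3060+0+17·12·21=7344 → min 7344.
Length 4: W₁..W₄: k=1: 0+9180+24·12·15=13500; k=2: 8640+7650+24·30·15=27090; k=3: 11016+0+24·17·15=17136 → min 13500 | W₂..W₅: k=2: 0+9180+12·30·12=13500; k=3: 6120+3060+12·17·12=11628; k=4: 9180+0+12·15·12=11340 → min 11340 | W₃..W₆: k=3: 0+7344+30·17·21=18054; k=4: 7650+3780+30·15·21=20880; k=5: 9180+0+30·12·21=16740 → min 16740.
Length 5: W₁..W₅: k=1: 0+11340+24·12·12=14796; k=2: 8640+9180+24·30·12=26460; k=3: 11016+3060+24·17·12=18972; k=4: 13500+0+24·15·12=17820 → min 14796 | W₂..W₆: k=2: 0+16740+12·30·21=24300; k=3: 6120+7344+12·17·21=17748; k=4: 9180+3780+12·15·21=16740; k=5: 11340+0+12·12·21=14364 → min 14364.
Length 6: W₁..W₆: k=1: 0+14364+24·12·21=20412; k=2: 8640+16740+24·30·21=40500; k=3: 11016+7344+24·17·21=26928; k=4: 13500+3780+24·15·21=24840; k=5: 14796+0+24·12·21=20844 → min 20412.
Optimal order: (W₁ ((((W₂ W₃) W₄) W₅) W₆)) with cost 20412.

20412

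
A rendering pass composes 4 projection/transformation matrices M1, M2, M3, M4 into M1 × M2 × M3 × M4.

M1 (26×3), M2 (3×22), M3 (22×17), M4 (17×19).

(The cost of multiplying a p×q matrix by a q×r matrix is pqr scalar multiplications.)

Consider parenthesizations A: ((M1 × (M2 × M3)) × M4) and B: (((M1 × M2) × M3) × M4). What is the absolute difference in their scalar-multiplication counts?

Order A = ((M1 × (M2 × M3)) × M4): (M2 × M3): 3×22 by 22×17 → 3×17, cost 3·22·17 = 1122; (M1 × (M2 × M3)): 26×3 by 3×17 → 26×17, cost 26·3·17 = 1326; cumulative 2448; ((M1 × (M2 × M3)) × M4): 26×17 by 17×19 → 26×19, cost 26·17·19 = 8398; cumulative 10846. Total 10846.
Order B = (((M1 × M2) × M3) × M4): (M1 × M2): 26×3 by 3×22 → 26×22, cost 26·3·22 = 1716; ((M1 × M2) × M3): 26×22 by 22×17 → 26×17, cost 26·22·17 = 9724; cumulative 11440; (((M1 × M2) × M3) × M4): 26×17 by 17×19 → 26×19, cost 26·17·19 = 8398; cumulative 19838. Total 19838.
Difference: |10846 − 19838| = 8992.

8992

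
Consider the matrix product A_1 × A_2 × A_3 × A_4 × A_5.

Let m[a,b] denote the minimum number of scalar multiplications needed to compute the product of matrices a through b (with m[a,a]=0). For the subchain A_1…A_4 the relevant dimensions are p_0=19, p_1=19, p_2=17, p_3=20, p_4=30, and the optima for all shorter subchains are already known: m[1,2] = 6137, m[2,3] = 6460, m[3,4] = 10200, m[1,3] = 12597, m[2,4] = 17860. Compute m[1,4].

m[1,4] = min over k∈[1,3] of m[1,k]+m[k+1,4]+p_{0}·p_k·p_{4}.
k=1: 0 + 17860 + 19·19·30 = 28690; k=2: 6137 + 10200 + 19·17·30 = 26027; k=3: 12597 + 0 + 19·20·30 = 23997.
Minimum: 23997 at k=3.

23997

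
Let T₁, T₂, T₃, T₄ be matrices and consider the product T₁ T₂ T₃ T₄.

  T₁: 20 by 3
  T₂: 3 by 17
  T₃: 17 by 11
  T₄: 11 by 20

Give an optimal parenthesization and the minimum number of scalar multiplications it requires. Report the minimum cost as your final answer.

2421

Adjacent pairs: T₁T₂ = 20·3·17 = 1020; T₂T₃ = 3·17·11 = 561; T₃T₄ = 17·11·20 = 3740.
Length 3: T₁..T₃: k=1: 0+561+20·3·11=1221; k=2: 1020+0+20·17·11=4760 → min 1221 | T₂..T₄: k=2: 0+3740+3·17·20=4760; k=3: 561+0+3·11·20=1221 → min 1221.
Length 4: T₁..T₄: k=1: 0+1221+20·3·20=2421; k=2: 1020+3740+20·17·20=11560; k=3: 1221+0+20·11·20=5621 → min 2421.
Optimal parenthesization: (T₁ ((T₂ T₃) T₄)) with cost 2421.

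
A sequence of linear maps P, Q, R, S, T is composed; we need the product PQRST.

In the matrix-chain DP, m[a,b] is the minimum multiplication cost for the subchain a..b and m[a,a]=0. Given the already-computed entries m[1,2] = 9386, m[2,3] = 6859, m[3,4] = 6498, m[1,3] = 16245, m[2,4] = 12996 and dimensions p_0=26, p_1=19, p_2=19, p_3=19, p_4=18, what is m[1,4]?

m[1,4] = min over k∈[1,3] of m[1,k]+m[k+1,4]+p_{0}·p_k·p_{4}.
k=1: 0 + 12996 + 26·19·18 = 21888; k=2: 9386 + 6498 + 26·19·18 = 24776; k=3: 16245 + 0 + 26·19·18 = 25137.
Minimum: 21888 at k=1.

21888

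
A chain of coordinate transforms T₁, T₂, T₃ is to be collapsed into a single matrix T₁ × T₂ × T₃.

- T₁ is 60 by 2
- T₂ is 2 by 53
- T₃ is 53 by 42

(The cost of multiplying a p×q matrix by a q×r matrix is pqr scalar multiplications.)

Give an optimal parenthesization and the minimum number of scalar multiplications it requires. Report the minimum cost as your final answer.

(T₁ × (T₂ × T₃)): cost 9492.
((T₁ × T₂) × T₃): cost 139920.
Optimal: (T₁ × (T₂ × T₃)) with cost 9492.

9492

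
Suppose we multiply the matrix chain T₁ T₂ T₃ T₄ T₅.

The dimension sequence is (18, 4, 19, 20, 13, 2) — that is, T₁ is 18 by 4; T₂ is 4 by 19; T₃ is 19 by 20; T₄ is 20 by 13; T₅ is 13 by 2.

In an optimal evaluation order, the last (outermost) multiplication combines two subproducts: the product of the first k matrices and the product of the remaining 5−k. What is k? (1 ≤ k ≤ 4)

Adjacent pairs: T₁T₂ = 18·4·19 = 1368; T₂T₃ = 4·19·20 = 1520; T₃T₄ = 19·20·13 = 4940; T₄T₅ = 20·13·2 = 520.
Length 3: T₁..T₃: k=1: 0+1520+18·4·20=2960; k=2: 1368+0+18·19·20=8208 → min 2960 | T₂..T₄: k=2: 0+4940+4·19·13=5928; k=3: 1520+0+4·20·13=2560 → min 2560 | T₃..T₅: k=3: 0+520+19·20·2=1280; k=4: 4940+0+19·13·2=5434 → min 1280.
Length 4: T₁..T₄: k=1: 0+2560+18·4·13=3496; k=2: 1368+4940+18·19·13=10754; k=3: 2960+0+18·20·13=7640 → min 3496 | T₂..T₅: k=2: 0+1280+4·19·2=1432; k=3: 1520+520+4·20·2=2200; k=4: 2560+0+4·13·2=2664 → min 1432.
Top-level splits: k=1: (T₁..T₁)·(T₂..T₅) → 0+1432+18·4·2 = 1576; k=2: (T₁..T₂)·(T₃..T₅) → 1368+1280+18·19·2 = 3332; k=3: (T₁..T₃)·(T₄..T₅) → 2960+520+18·20·2 = 4200; k=4: (T₁..T₄)·(T₅..T₅) → 3496+0+18·13·2 = 3964.
Best split is after T₁, i.e. k = 1.

1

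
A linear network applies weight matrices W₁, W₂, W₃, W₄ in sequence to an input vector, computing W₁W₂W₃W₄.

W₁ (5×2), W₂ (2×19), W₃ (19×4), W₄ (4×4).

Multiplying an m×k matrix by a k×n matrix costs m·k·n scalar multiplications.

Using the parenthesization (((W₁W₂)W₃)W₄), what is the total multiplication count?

(W₁W₂): 5×2 by 2×19 → 5×19, cost 5·2·19 = 190
((W₁W₂)W₃): 5×19 by 19×4 → 5×4, cost 5·19·4 = 380; cumulative 570
(((W₁W₂)W₃)W₄): 5×4 by 4×4 → 5×4, cost 5·4·4 = 80; cumulative 650
Total: 650 scalar multiplications.

650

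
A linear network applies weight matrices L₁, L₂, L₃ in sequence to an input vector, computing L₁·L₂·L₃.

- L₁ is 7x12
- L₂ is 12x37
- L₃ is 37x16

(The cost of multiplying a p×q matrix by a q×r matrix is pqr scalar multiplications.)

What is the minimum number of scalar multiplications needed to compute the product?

Order (L₁·(L₂·L₃)): (L₂·L₃): 12×37 by 37×16 → 12×16, cost 12·37·16 = 7104; (L₁·(L₂·L₃)): 7×12 by 12×16 → 7×16, cost 7·12·16 = 1344; cumulative 8448. Total 8448.
Order ((L₁·L₂)·L₃): (L₁·L₂): 7×12 by 12×37 → 7×37, cost 7·12·37 = 3108; ((L₁·L₂)·L₃): 7×37 by 37×16 → 7×16, cost 7·37·16 = 4144; cumulative 7252. Total 7252.
Minimum: 7252.

7252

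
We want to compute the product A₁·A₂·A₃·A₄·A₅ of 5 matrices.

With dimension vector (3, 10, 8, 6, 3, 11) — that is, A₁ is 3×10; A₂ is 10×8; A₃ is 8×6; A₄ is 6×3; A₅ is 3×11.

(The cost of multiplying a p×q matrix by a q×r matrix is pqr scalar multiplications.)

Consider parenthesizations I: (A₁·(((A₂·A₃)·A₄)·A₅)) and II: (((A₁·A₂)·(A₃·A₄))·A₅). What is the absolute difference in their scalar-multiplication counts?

765

Order I = (A₁·(((A₂·A₃)·A₄)·A₅)): (A₂·A₃): 10×8 by 8×6 → 10×6, cost 10·8·6 = 480; ((A₂·A₃)·A₄): 10×6 by 6×3 → 10×3, cost 10·6·3 = 180; cumulative 660; (((A₂·A₃)·A₄)·A₅): 10×3 by 3×11 → 10×11, cost 10·3·11 = 330; cumulative 990; (A₁·(((A₂·A₃)·A₄)·A₅)): 3×10 by 10×11 → 3×11, cost 3·10·11 = 330; cumulative 1320. Total 1320.
Order II = (((A₁·A₂)·(A₃·A₄))·A₅): (A₁·A₂): 3×10 by 10×8 → 3×8, cost 3·10·8 = 240; (A₃·A₄): 8×6 by 6×3 → 8×3, cost 8·6·3 = 144; ((A₁·A₂)·(A₃·A₄)): 3×8 by 8×3 → 3×3, cost 3·8·3 = 72; cumulative 456; (((A₁·A₂)·(A₃·A₄))·A₅): 3×3 by 3×11 → 3×11, cost 3·3·11 = 99; cumulative 555. Total 555.
Difference: |1320 − 555| = 765.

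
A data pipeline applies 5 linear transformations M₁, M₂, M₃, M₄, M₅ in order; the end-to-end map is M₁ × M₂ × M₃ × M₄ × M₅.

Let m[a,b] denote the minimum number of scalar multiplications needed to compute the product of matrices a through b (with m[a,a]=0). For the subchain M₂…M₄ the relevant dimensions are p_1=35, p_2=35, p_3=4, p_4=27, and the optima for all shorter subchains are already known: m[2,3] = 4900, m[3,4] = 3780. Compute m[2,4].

8680

m[2,4] = min over k∈[2,3] of m[2,k]+m[k+1,4]+p_{1}·p_k·p_{4}.
k=2: 0 + 3780 + 35·35·27 = 36855; k=3: 4900 + 0 + 35·4·27 = 8680.
Minimum: 8680 at k=3.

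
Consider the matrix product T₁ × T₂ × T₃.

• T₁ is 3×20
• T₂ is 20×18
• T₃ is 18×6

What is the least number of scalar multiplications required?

Order (T₁ × (T₂ × T₃)): (T₂ × T₃): 20×18 by 18×6 → 20×6, cost 20·18·6 = 2160; (T₁ × (T₂ × T₃)): 3×20 by 20×6 → 3×6, cost 3·20·6 = 360; cumulative 2520. Total 2520.
Order ((T₁ × T₂) × T₃): (T₁ × T₂): 3×20 by 20×18 → 3×18, cost 3·20·18 = 1080; ((T₁ × T₂) × T₃): 3×18 by 18×6 → 3×6, cost 3·18·6 = 324; cumulative 1404. Total 1404.
Minimum: 1404.

1404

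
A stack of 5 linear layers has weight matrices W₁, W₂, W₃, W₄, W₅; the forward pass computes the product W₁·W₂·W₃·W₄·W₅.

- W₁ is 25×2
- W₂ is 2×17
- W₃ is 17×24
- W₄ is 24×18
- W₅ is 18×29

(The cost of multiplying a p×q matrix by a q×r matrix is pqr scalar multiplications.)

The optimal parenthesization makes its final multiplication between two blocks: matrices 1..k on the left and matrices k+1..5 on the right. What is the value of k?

1

Adjacent pairs: W₁W₂ = 25·2·17 = 850; W₂W₃ = 2·17·24 = 816; W₃W₄ = 17·24·18 = 7344; W₄W₅ = 24·18·29 = 12528.
Length 3: W₁..W₃: k=1: 0+816+25·2·24=2016; k=2: 850+0+25·17·24=11050 → min 2016 | W₂..W₄: k=2: 0+7344+2·17·18=7956; k=3: 816+0+2·24·18=1680 → min 1680 | W₃..W₅: k=3: 0+12528+17·24·29=24360; k=4: 7344+0+17·18·29=16218 → min 16218.
Length 4: W₁..W₄: k=1: 0+1680+25·2·18=2580; k=2: 850+7344+25·17·18=15844; k=3: 2016+0+25·24·18=12816 → min 2580 | W₂..W₅: k=2: 0+16218+2·17·29=17204; k=3: 816+12528+2·24·29=14736; k=4: 1680+0+2·18·29=2724 → min 2724.
Top-level splits: k=1: (W₁..W₁)·(W₂..W₅) → 0+2724+25·2·29 = 4174; k=2: (W₁..W₂)·(W₃..W₅) → 850+16218+25·17·29 = 29393; k=3: (W₁..W₃)·(W₄..W₅) → 2016+12528+25·24·29 = 31944; k=4: (W₁..W₄)·(W₅..W₅) → 2580+0+25·18·29 = 15630.
Best split is after W₁, i.e. k = 1.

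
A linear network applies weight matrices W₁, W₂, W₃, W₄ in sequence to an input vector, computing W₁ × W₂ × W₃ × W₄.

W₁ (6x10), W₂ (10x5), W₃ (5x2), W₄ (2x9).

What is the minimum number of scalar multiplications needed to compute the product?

328

Adjacent pairs: W₁W₂ = 6·10·5 = 300; W₂W₃ = 10·5·2 = 100; W₃W₄ = 5·2·9 = 90.
Length 3: W₁..W₃: k=1: 0+100+6·10·2=220; k=2: 300+0+6·5·2=360 → min 220 | W₂..W₄: k=2: 0+90+10·5·9=540; k=3: 100+0+10·2·9=280 → min 280.
Length 4: W₁..W₄: k=1: 0+280+6·10·9=820; k=2: 300+90+6·5·9=660; k=3: 220+0+6·2·9=328 → min 328.
Optimal order: ((W₁ × (W₂ × W₃)) × W₄) with cost 328.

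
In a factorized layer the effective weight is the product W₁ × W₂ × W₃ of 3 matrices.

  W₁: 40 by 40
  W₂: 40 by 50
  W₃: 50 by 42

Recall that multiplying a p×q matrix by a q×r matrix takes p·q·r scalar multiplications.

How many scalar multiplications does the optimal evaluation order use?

Order (W₁ × (W₂ × W₃)): (W₂ × W₃): 40×50 by 50×42 → 40×42, cost 40·50·42 = 84000; (W₁ × (W₂ × W₃)): 40×40 by 40×42 → 40×42, cost 40·40·42 = 67200; cumulative 151200. Total 151200.
Order ((W₁ × W₂) × W₃): (W₁ × W₂): 40×40 by 40×50 → 40×50, cost 40·40·50 = 80000; ((W₁ × W₂) × W₃): 40×50 by 50×42 → 40×42, cost 40·50·42 = 84000; cumulative 164000. Total 164000.
Minimum: 151200.

151200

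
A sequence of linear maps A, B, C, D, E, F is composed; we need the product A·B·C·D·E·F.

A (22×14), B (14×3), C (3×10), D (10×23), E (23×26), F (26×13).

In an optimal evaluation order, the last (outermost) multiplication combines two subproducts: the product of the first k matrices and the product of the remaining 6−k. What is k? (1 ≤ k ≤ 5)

Adjacent pairs: AB = 22·14·3 = 924; BC = 14·3·10 = 420; CD = 3·10·23 = 690; DE = 10·23·26 = 5980; EF = 23·26·13 = 7774.
Length 3: A..C: k=1: 0+420+22·14·10=3500; k=2: 924+0+22·3·10=1584 → min 1584 | B..D: k=2: 0+690+14·3·23=1656; k=3: 420+0+14·10·23=3640 → min 1656 | C..E: k=3: 0+5980+3·10·26=6760; k=4: 690+0+3·23·26=2484 → min 2484 | D..F: k=4: 0+7774+10·23·13=10764; k=5: 5980+0+10·26·13=9360 → min 9360.
Length 4: A..D: k=1: 0+1656+22·14·23=8740; k=2: 924+690+22·3·23=3132; k=3: 1584+0+22·10·23=6644 → min 3132 | B..E: k=2: 0+2484+14·3·26=3576; k=3: 420+5980+14·10·26=10040; k=4: 1656+0+14·23·26=10028 → min 3576 | C..F: k=3: 0+9360+3·10·13=9750; k=4: 690+7774+3·23·13=9361; k=5: 2484+0+3·26·13=3498 → min 3498.
Length 5: A..E: k=1: 0+3576+22·14·26=11584; k=2: 924+2484+22·3·26=5124; k=3: 1584+5980+22·10·26=13284; k=4: 3132+0+22·23·26=16288 → min 5124 | B..F: k=2: 0+3498+14·3·13=4044; k=3: 420+9360+14·10·13=11600; k=4: 1656+7774+14·23·13=13616; k=5: 3576+0+14·26·13=8308 → min 4044.
Top-level splits: k=1: (A..A)·(B..F) → 0+4044+22·14·13 = 8048; k=2: (A..B)·(C..F) → 924+3498+22·3·13 = 5280; k=3: (A..C)·(D..F) → 1584+9360+22·10·13 = 13804; k=4: (A..D)·(E..F) → 3132+7774+22·23·13 = 17484; k=5: (A..E)·(F..F) → 5124+0+22·26·13 = 12560.
Best split is after B, i.e. k = 2.

2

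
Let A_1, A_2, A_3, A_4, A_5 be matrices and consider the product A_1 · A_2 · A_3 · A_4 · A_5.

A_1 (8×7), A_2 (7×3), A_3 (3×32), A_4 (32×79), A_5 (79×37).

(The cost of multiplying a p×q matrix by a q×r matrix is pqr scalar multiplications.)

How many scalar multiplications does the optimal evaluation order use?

17409

Adjacent pairs: A_1A_2 = 8·7·3 = 168; A_2A_3 = 7·3·32 = 672; A_3A_4 = 3·32·79 = 7584; A_4A_5 = 32·79·37 = 93536.
Length 3: A_1..A_3: k=1: 0+672+8·7·32=2464; k=2: 168+0+8·3·32=936 → min 936 | A_2..A_4: k=2: 0+7584+7·3·79=9243; k=3: 672+0+7·32·79=18368 → min 9243 | A_3..A_5: k=3: 0+93536+3·32·37=97088; k=4: 7584+0+3·79·37=16353 → min 16353.
Length 4: A_1..A_4: k=1: 0+9243+8·7·79=13667; k=2: 168+7584+8·3·79=9648; k=3: 936+0+8·32·79=21160 → min 9648 | A_2..A_5: k=2: 0+16353+7·3·37=17130; k=3: 672+93536+7·32·37=102496; k=4: 9243+0+7·79·37=29704 → min 17130.
Length 5: A_1..A_5: k=1: 0+17130+8·7·37=19202; k=2: 168+16353+8·3·37=17409; k=3: 936+93536+8·32·37=103944; k=4: 9648+0+8·79·37=33032 → min 17409.
Optimal order: ((A_1 · A_2) · ((A_3 · A_4) · A_5)) with cost 17409.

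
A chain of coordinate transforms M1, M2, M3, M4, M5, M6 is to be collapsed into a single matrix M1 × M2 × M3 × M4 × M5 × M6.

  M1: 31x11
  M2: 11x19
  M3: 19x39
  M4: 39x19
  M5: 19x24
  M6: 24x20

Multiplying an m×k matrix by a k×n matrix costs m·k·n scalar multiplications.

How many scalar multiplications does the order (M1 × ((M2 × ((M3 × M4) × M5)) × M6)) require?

39859

(M3 × M4): 19×39 by 39×19 → 19×19, cost 19·39·19 = 14079
((M3 × M4) × M5): 19×19 by 19×24 → 19×24, cost 19·19·24 = 8664; cumulative 22743
(M2 × ((M3 × M4) × M5)): 11×19 by 19×24 → 11×24, cost 11·19·24 = 5016; cumulative 27759
((M2 × ((M3 × M4) × M5)) × M6): 11×24 by 24×20 → 11×20, cost 11·24·20 = 5280; cumulative 33039
(M1 × ((M2 × ((M3 × M4) × M5)) × M6)): 31×11 by 11×20 → 31×20, cost 31·11·20 = 6820; cumulative 39859
Total: 39859 scalar multiplications.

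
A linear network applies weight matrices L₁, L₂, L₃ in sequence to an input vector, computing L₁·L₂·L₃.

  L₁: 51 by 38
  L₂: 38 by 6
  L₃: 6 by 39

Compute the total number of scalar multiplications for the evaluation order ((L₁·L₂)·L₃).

23562

(L₁·L₂): 51×38 by 38×6 → 51×6, cost 51·38·6 = 11628
((L₁·L₂)·L₃): 51×6 by 6×39 → 51×39, cost 51·6·39 = 11934; cumulative 23562
Total: 23562 scalar multiplications.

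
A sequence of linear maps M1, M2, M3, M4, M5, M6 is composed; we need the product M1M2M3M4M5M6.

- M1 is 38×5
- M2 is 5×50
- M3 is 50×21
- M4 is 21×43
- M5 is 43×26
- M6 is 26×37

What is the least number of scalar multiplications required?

Adjacent pairs: M1M2 = 38·5·50 = 9500; M2M3 = 5·50·21 = 5250; M3M4 = 50·21·43 = 45150; M4M5 = 21·43·26 = 23478; M5M6 = 43·26·37 = 41366.
Length 3: M1..M3: k=1: 0+5250+38·5·21=9240; k=2: 9500+0+38·50·21=49400 → min 9240 | M2..M4: k=2: 0+45150+5·50·43=55900; k=3: 5250+0+5·21·43=9765 → min 9765 | M3..M5: k=3: 0+23478+50·21·26=50778; k=4: 45150+0+50·43·26=101050 → min 50778 | M4..M6: k=4: 0+41366+21·43·37=74777; k=5: 23478+0+21·26·37=43680 → min 43680.
Length 4: M1..M4: k=1: 0+9765+38·5·43=17935; k=2: 9500+45150+38·50·43=136350; k=3: 9240+0+38·21·43=43554 → min 17935 | M2..M5: k=2: 0+50778+5·50·26=57278; k=3: 5250+23478+5·21·26=31458; k=4: 9765+0+5·43·26=15355 → min 15355 | M3..M6: k=3: 0+43680+50·21·37=82530; k=4: 45150+41366+50·43·37=166066; k=5: 50778+0+50·26·37=98878 → min 82530.
Length 5: M1..M5: k=1: 0+15355+38·5·26=20295; k=2: 9500+50778+38·50·26=109678; k=3: 9240+23478+38·21·26=53466; k=4: 17935+0+38·43·26=60419 → min 20295 | M2..M6: k=2: 0+82530+5·50·37=91780; k=3: 5250+43680+5·21·37=52815; k=4: 9765+41366+5·43·37=59086; k=5: 15355+0+5·26·37=20165 → min 20165.
Length 6: M1..M6: k=1: 0+20165+38·5·37=27195; k=2: 9500+82530+38·50·37=162330; k=3: 9240+43680+38·21·37=82446; k=4: 17935+41366+38·43·37=119759; k=5: 20295+0+38·26·37=56851 → min 27195.
Optimal order: (M1((((M2M3)M4)M5)M6)) with cost 27195.

27195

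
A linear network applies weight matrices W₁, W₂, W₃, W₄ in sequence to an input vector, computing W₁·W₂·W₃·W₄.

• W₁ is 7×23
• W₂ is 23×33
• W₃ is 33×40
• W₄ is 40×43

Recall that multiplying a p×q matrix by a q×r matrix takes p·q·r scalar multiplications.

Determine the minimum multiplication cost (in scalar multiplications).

26593

Adjacent pairs: W₁W₂ = 7·23·33 = 5313; W₂W₃ = 23·33·40 = 30360; W₃W₄ = 33·40·43 = 56760.
Length 3: W₁..W₃: k=1: 0+30360+7·23·40=36800; k=2: 5313+0+7·33·40=14553 → min 14553 | W₂..W₄: k=2: 0+56760+23·33·43=89397; k=3: 30360+0+23·40·43=69920 → min 69920.
Length 4: W₁..W₄: k=1: 0+69920+7·23·43=76843; k=2: 5313+56760+7·33·43=72006; k=3: 14553+0+7·40·43=26593 → min 26593.
Optimal order: (((W₁·W₂)·W₃)·W₄) with cost 26593.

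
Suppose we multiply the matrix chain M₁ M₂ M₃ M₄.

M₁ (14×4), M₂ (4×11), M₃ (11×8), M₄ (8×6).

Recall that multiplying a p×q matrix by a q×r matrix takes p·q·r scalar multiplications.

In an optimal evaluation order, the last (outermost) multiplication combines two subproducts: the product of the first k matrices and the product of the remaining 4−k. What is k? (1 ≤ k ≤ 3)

Adjacent pairs: M₁M₂ = 14·4·11 = 616; M₂M₃ = 4·11·8 = 352; M₃M₄ = 11·8·6 = 528.
Length 3: M₁..M₃: k=1: 0+352+14·4·8=800; k=2: 616+0+14·11·8=1848 → min 800 | M₂..M₄: k=2: 0+528+4·11·6=792; k=3: 352+0+4·8·6=544 → min 544.
Top-level splits: k=1: (M₁..M₁)·(M₂..M₄) → 0+544+14·4·6 = 880; k=2: (M₁..M₂)·(M₃..M₄) → 616+528+14·11·6 = 2068; k=3: (M₁..M₃)·(M₄..M₄) → 800+0+14·8·6 = 1472.
Best split is after M₁, i.e. k = 1.

1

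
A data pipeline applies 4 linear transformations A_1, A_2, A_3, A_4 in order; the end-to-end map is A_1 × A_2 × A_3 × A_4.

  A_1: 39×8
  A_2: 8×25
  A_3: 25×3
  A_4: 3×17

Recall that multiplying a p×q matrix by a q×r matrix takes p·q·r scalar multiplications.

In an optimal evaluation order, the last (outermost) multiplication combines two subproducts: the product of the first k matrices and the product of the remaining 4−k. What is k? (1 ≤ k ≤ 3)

3

Adjacent pairs: A_1A_2 = 39·8·25 = 7800; A_2A_3 = 8·25·3 = 600; A_3A_4 = 25·3·17 = 1275.
Length 3: A_1..A_3: k=1: 0+600+39·8·3=1536; k=2: 7800+0+39·25·3=10725 → min 1536 | A_2..A_4: k=2: 0+1275+8·25·17=4675; k=3: 600+0+8·3·17=1008 → min 1008.
Top-level splits: k=1: (A_1..A_1)·(A_2..A_4) → 0+1008+39·8·17 = 6312; k=2: (A_1..A_2)·(A_3..A_4) → 7800+1275+39·25·17 = 25650; k=3: (A_1..A_3)·(A_4..A_4) → 1536+0+39·3·17 = 3525.
Best split is after A_3, i.e. k = 3.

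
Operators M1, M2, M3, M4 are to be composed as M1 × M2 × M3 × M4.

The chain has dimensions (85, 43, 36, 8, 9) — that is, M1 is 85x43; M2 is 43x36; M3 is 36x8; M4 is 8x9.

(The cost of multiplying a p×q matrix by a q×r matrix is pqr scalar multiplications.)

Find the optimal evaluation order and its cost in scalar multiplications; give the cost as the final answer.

47744

Adjacent pairs: M1M2 = 85·43·36 = 131580; M2M3 = 43·36·8 = 12384; M3M4 = 36·8·9 = 2592.
Length 3: M1..M3: k=1: 0+12384+85·43·8=41624; k=2: 131580+0+85·36·8=156060 → min 41624 | M2..M4: k=2: 0+2592+43·36·9=16524; k=3: 12384+0+43·8·9=15480 → min 15480.
Length 4: M1..M4: k=1: 0+15480+85·43·9=48375; k=2: 131580+2592+85·36·9=161712; k=3: 41624+0+85·8·9=47744 → min 47744.
Optimal parenthesization: ((M1 × (M2 × M3)) × M4) with cost 47744.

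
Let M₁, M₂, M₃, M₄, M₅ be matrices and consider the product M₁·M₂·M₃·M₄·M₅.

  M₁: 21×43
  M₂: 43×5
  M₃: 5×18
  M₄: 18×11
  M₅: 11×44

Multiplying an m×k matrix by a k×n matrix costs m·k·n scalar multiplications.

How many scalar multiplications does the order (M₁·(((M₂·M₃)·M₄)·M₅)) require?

(M₂·M₃): 43×5 by 5×18 → 43×18, cost 43·5·18 = 3870
((M₂·M₃)·M₄): 43×18 by 18×11 → 43×11, cost 43·18·11 = 8514; cumulative 12384
(((M₂·M₃)·M₄)·M₅): 43×11 by 11×44 → 43×44, cost 43·11·44 = 20812; cumulative 33196
(M₁·(((M₂·M₃)·M₄)·M₅)): 21×43 by 43×44 → 21×44, cost 21·43·44 = 39732; cumulative 72928
Total: 72928 scalar multiplications.

72928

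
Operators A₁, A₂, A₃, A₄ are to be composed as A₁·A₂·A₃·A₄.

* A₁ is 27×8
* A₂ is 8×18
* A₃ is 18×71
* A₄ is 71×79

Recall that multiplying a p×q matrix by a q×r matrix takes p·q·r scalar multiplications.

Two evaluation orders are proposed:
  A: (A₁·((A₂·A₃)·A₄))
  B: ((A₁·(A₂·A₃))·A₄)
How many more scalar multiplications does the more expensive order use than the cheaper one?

104843

Order A = (A₁·((A₂·A₃)·A₄)): (A₂·A₃): 8×18 by 18×71 → 8×71, cost 8·18·71 = 10224; ((A₂·A₃)·A₄): 8×71 by 71×79 → 8×79, cost 8·71·79 = 44872; cumulative 55096; (A₁·((A₂·A₃)·A₄)): 27×8 by 8×79 → 27×79, cost 27·8·79 = 17064; cumulative 72160. Total 72160.
Order B = ((A₁·(A₂·A₃))·A₄): (A₂·A₃): 8×18 by 18×71 → 8×71, cost 8·18·71 = 10224; (A₁·(A₂·A₃)): 27×8 by 8×71 → 27×71, cost 27·8·71 = 15336; cumulative 25560; ((A₁·(A₂·A₃))·A₄): 27×71 by 71×79 → 27×79, cost 27·71·79 = 151443; cumulative 177003. Total 177003.
Difference: |72160 − 177003| = 104843.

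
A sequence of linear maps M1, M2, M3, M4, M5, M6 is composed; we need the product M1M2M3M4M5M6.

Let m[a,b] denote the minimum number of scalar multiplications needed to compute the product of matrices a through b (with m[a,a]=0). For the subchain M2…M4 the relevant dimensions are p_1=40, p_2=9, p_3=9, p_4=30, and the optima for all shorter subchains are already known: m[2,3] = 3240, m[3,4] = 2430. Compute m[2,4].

13230

m[2,4] = min over k∈[2,3] of m[2,k]+m[k+1,4]+p_{1}·p_k·p_{4}.
k=2: 0 + 2430 + 40·9·30 = 13230; k=3: 3240 + 0 + 40·9·30 = 14040.
Minimum: 13230 at k=2.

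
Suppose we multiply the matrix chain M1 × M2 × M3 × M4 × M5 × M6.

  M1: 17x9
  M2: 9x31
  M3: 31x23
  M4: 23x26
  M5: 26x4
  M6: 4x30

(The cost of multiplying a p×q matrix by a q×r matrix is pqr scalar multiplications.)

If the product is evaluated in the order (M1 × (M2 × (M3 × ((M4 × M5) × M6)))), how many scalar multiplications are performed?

(M4 × M5): 23×26 by 26×4 → 23×4, cost 23·26·4 = 2392
((M4 × M5) × M6): 23×4 by 4×30 → 23×30, cost 23·4·30 = 2760; cumulative 5152
(M3 × ((M4 × M5) × M6)): 31×23 by 23×30 → 31×30, cost 31·23·30 = 21390; cumulative 26542
(M2 × (M3 × ((M4 × M5) × M6))): 9×31 by 31×30 → 9×30, cost 9·31·30 = 8370; cumulative 34912
(M1 × (M2 × (M3 × ((M4 × M5) × M6)))): 17×9 by 9×30 → 17×30, cost 17·9·30 = 4590; cumulative 39502
Total: 39502 scalar multiplications.

39502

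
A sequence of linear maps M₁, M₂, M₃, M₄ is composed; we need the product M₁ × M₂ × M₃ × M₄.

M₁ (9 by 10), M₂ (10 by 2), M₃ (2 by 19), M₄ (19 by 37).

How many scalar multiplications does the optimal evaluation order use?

2252

Adjacent pairs: M₁M₂ = 9·10·2 = 180; M₂M₃ = 10·2·19 = 380; M₃M₄ = 2·19·37 = 1406.
Length 3: M₁..M₃: k=1: 0+380+9·10·19=2090; k=2: 180+0+9·2·19=522 → min 522 | M₂..M₄: k=2: 0+1406+10·2·37=2146; k=3: 380+0+10·19·37=7410 → min 2146.
Length 4: M₁..M₄: k=1: 0+2146+9·10·37=5476; k=2: 180+1406+9·2·37=2252; k=3: 522+0+9·19·37=6849 → min 2252.
Optimal order: ((M₁ × M₂) × (M₃ × M₄)) with cost 2252.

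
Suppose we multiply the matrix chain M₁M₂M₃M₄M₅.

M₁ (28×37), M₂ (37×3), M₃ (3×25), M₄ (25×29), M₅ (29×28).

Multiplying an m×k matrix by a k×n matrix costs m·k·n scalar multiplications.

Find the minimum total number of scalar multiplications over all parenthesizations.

Adjacent pairs: M₁M₂ = 28·37·3 = 3108; M₂M₃ = 37·3·25 = 2775; M₃M₄ = 3·25·29 = 2175; M₄M₅ = 25·29·28 = 20300.
Length 3: M₁..M₃: k=1: 0+2775+28·37·25=28675; k=2: 3108+0+28·3·25=5208 → min 5208 | M₂..M₄: k=2: 0+2175+37·3·29=5394; k=3: 2775+0+37·25·29=29600 → min 5394 | M₃..M₅: k=3: 0+20300+3·25·28=22400; k=4: 2175+0+3·29·28=4611 → min 4611.
Length 4: M₁..M₄: k=1: 0+5394+28·37·29=35438; k=2: 3108+2175+28·3·29=7719; k=3: 5208+0+28·25·29=25508 → min 7719 | M₂..M₅: k=2: 0+4611+37·3·28=7719; k=3: 2775+20300+37·25·28=48975; k=4: 5394+0+37·29·28=35438 → min 7719.
Length 5: M₁..M₅: k=1: 0+7719+28·37·28=36727; k=2: 3108+4611+28·3·28=10071; k=3: 5208+20300+28·25·28=45108; k=4: 7719+0+28·29·28=30455 → min 10071.
Optimal order: ((M₁M₂)((M₃M₄)M₅)) with cost 10071.

10071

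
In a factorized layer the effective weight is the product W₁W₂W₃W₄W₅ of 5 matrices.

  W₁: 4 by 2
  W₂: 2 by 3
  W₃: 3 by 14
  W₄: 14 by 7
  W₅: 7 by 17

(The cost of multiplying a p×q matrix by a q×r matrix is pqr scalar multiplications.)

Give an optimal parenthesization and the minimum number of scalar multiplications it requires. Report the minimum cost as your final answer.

654

Adjacent pairs: W₁W₂ = 4·2·3 = 24; W₂W₃ = 2·3·14 = 84; W₃W₄ = 3·14·7 = 294; W₄W₅ = 14·7·17 = 1666.
Length 3: W₁..W₃: k=1: 0+84+4·2·14=196; k=2: 24+0+4·3·14=192 → min 192 | W₂..W₄: k=2: 0+294+2·3·7=336; k=3: 84+0+2·14·7=280 → min 280 | W₃..W₅: k=3: 0+1666+3·14·17=2380; k=4: 294+0+3·7·17=651 → min 651.
Length 4: W₁..W₄: k=1: 0+280+4·2·7=336; k=2: 24+294+4·3·7=402; k=3: 192+0+4·14·7=584 → min 336 | W₂..W₅: k=2: 0+651+2·3·17=753; k=3: 84+1666+2·14·17=2226; k=4: 280+0+2·7·17=518 → min 518.
Length 5: W₁..W₅: k=1: 0+518+4·2·17=654; k=2: 24+651+4·3·17=879; k=3: 192+1666+4·14·17=2810; k=4: 336+0+4·7·17=812 → min 654.
Optimal parenthesization: (W₁(((W₂W₃)W₄)W₅)) with cost 654.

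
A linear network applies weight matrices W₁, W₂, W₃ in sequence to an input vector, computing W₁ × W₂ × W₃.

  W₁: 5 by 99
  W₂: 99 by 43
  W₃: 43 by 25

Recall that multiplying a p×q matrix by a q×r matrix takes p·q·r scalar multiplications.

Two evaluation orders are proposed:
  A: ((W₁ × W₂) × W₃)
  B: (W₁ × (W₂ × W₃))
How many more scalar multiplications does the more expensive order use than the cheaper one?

92140

Order A = ((W₁ × W₂) × W₃): (W₁ × W₂): 5×99 by 99×43 → 5×43, cost 5·99·43 = 21285; ((W₁ × W₂) × W₃): 5×43 by 43×25 → 5×25, cost 5·43·25 = 5375; cumulative 26660. Total 26660.
Order B = (W₁ × (W₂ × W₃)): (W₂ × W₃): 99×43 by 43×25 → 99×25, cost 99·43·25 = 106425; (W₁ × (W₂ × W₃)): 5×99 by 99×25 → 5×25, cost 5·99·25 = 12375; cumulative 118800. Total 118800.
Difference: |26660 − 118800| = 92140.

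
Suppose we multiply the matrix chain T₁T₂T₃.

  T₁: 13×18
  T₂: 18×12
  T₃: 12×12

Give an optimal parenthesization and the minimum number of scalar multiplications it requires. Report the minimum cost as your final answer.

(T₁(T₂T₃)): cost 5400.
((T₁T₂)T₃): cost 4680.
Optimal: ((T₁T₂)T₃) with cost 4680.

4680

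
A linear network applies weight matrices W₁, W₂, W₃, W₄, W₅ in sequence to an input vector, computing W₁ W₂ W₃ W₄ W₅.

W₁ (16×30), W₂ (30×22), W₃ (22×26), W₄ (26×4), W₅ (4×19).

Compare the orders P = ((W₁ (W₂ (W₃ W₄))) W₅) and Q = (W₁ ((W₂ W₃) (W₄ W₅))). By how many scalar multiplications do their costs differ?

35012

Order P = ((W₁ (W₂ (W₃ W₄))) W₅): (W₃ W₄): 22×26 by 26×4 → 22×4, cost 22·26·4 = 2288; (W₂ (W₃ W₄)): 30×22 by 22×4 → 30×4, cost 30·22·4 = 2640; cumulative 4928; (W₁ (W₂ (W₃ W₄))): 16×30 by 30×4 → 16×4, cost 16·30·4 = 1920; cumulative 6848; ((W₁ (W₂ (W₃ W₄))) W₅): 16×4 by 4×19 → 16×19, cost 16·4·19 = 1216; cumulative 8064. Total 8064.
Order Q = (W₁ ((W₂ W₃) (W₄ W₅))): (W₂ W₃): 30×22 by 22×26 → 30×26, cost 30·22·26 = 17160; (W₄ W₅): 26×4 by 4×19 → 26×19, cost 26·4·19 = 1976; ((W₂ W₃) (W₄ W₅)): 30×26 by 26×19 → 30×19, cost 30·26·19 = 14820; cumulative 33956; (W₁ ((W₂ W₃) (W₄ W₅))): 16×30 by 30×19 → 16×19, cost 16·30·19 = 9120; cumulative 43076. Total 43076.
Difference: |8064 − 43076| = 35012.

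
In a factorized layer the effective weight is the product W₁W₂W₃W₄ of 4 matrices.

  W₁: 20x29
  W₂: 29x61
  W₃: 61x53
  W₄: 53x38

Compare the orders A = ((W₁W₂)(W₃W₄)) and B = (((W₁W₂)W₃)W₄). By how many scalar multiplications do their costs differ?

64274

Order A = ((W₁W₂)(W₃W₄)): (W₁W₂): 20×29 by 29×61 → 20×61, cost 20·29·61 = 35380; (W₃W₄): 61×53 by 53×38 → 61×38, cost 61·53·38 = 122854; ((W₁W₂)(W₃W₄)): 20×61 by 61×38 → 20×38, cost 20·61·38 = 46360; cumulative 204594. Total 204594.
Order B = (((W₁W₂)W₃)W₄): (W₁W₂): 20×29 by 29×61 → 20×61, cost 20·29·61 = 35380; ((W₁W₂)W₃): 20×61 by 61×53 → 20×53, cost 20·61·53 = 64660; cumulative 100040; (((W₁W₂)W₃)W₄): 20×53 by 53×38 → 20×38, cost 20·53·38 = 40280; cumulative 140320. Total 140320.
Difference: |204594 − 140320| = 64274.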